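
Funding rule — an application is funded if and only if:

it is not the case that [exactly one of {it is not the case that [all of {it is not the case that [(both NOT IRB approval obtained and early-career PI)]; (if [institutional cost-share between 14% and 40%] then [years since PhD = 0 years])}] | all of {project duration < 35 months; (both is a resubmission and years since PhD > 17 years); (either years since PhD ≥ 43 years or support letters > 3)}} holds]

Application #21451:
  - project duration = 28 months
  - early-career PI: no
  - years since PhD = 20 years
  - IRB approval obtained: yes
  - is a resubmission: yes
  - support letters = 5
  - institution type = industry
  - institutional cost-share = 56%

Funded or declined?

Atomic conditions:
  NOT IRB approval obtained: yes → false
  early-career PI: no → false
  institutional cost-share between 14% and 40%: 56 in [14, 40] is false
  years since PhD = 0 years: 20 == 0 is false
  project duration < 35 months: 28 < 35 is true
  is a resubmission: yes → true
  years since PhD > 17 years: 20 > 17 is true
  years since PhD ≥ 43 years: 20 ≥ 43 is false
  support letters > 3: 5 > 3 is true
Combine:
[1.1.1.1.1] false AND false = false
[1.1.1.1] NOT false = true
[1.1.1.2] false → false (antecedent false ⇒ implication holds) = true
[1.1.1] true AND true = true
[1.1] NOT true = false
[1.2.2] true AND true = true
[1.2.3] false OR true = true
[1.2] true AND true AND true = true
[1] exactly-one(false, true) = true
[root] NOT true = false
Overall: false → declined

Declined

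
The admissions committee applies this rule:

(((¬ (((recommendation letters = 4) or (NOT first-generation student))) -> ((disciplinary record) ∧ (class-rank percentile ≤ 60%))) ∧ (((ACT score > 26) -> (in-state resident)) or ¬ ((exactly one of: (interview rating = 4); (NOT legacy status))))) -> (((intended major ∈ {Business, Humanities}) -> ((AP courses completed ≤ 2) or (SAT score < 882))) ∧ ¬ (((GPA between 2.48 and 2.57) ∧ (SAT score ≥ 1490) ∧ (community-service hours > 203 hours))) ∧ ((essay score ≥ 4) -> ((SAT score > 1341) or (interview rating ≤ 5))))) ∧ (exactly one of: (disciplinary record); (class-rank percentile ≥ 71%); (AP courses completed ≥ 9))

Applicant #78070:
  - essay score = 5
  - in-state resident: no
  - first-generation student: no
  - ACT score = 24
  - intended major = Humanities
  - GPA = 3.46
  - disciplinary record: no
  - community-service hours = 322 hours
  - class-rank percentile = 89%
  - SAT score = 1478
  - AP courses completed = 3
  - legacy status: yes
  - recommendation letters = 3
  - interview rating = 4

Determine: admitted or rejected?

Rejected

Atomic conditions:
  recommendation letters = 4: 3 == 4 is false
  NOT first-generation student: no → true
  disciplinary record: no → false
  class-rank percentile ≤ 60%: 89 ≤ 60 is false
  ACT score > 26: 24 > 26 is false
  in-state resident: no → false
  interview rating = 4: 4 == 4 is true
  NOT legacy status: yes → false
  intended major ∈ {Business, Humanities}: Humanities is in the set → true
  AP courses completed ≤ 2: 3 ≤ 2 is false
  SAT score < 882: 1478 < 882 is false
  GPA between 2.48 and 2.57: 3.46 in [2.48, 2.57] is false
  SAT score ≥ 1490: 1478 ≥ 1490 is false
  community-service hours > 203 hours: 322 > 203 is true
  essay score ≥ 4: 5 ≥ 4 is true
  SAT score > 1341: 1478 > 1341 is true
  interview rating ≤ 5: 4 ≤ 5 is true
  class-rank percentile ≥ 71%: 89 ≥ 71 is true
  AP courses completed ≥ 9: 3 ≥ 9 is false
Combine:
[1.1.1.1.1] false OR true = true
[1.1.1.1] NOT true = false
[1.1.1.2] false AND false = false
[1.1.1] false → false (antecedent false ⇒ implication holds) = true
[1.1.2.1] false → false (antecedent false ⇒ implication holds) = true
[1.1.2.2.1] exactly-one(true, false) = true
[1.1.2.2] NOT true = false
[1.1.2] true OR false = true
[1.1] true AND true = true
[1.2.1.2] false OR false = false
[1.2.1] true → false = false
[1.2.2.1] false AND false AND true = false
[1.2.2] NOT false = true
[1.2.3.2] true OR true = true
[1.2.3] true → true = true
[1.2] false AND true AND true = false
[1] true → false = false
[2] exactly-one(false, true, false) = true
[root] false AND true = false
Overall: false → rejected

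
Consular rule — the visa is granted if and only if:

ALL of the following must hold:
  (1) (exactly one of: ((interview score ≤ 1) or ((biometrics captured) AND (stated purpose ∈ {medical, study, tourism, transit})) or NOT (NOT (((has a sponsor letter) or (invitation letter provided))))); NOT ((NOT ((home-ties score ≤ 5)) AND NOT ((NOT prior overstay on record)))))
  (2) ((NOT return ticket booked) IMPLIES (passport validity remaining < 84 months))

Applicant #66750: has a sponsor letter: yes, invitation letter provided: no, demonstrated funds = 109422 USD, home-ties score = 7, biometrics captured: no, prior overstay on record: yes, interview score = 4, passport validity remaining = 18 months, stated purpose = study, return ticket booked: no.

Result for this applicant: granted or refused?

Granted

Atomic conditions:
  interview score ≤ 1: 4 ≤ 1 is false
  biometrics captured: no → false
  stated purpose ∈ {medical, study, tourism, transit}: study is in the set → true
  has a sponsor letter: yes → true
  invitation letter provided: no → false
  home-ties score ≤ 5: 7 ≤ 5 is false
  NOT prior overstay on record: yes → false
  NOT return ticket booked: no → true
  passport validity remaining < 84 months: 18 < 84 is true
Combine:
[1.1.2] false AND true = false
[1.1.3.1.1] true OR false = true
[1.1.3.1] NOT true = false
[1.1.3] NOT false = true
[1.1] false OR false OR true = true
[1.2.1.1] NOT false = true
[1.2.1.2] NOT false = true
[1.2.1] true AND true = true
[1.2] NOT true = false
[1] exactly-one(true, false) = true
[2] true → true = true
[root] true AND true = true
Overall: true → granted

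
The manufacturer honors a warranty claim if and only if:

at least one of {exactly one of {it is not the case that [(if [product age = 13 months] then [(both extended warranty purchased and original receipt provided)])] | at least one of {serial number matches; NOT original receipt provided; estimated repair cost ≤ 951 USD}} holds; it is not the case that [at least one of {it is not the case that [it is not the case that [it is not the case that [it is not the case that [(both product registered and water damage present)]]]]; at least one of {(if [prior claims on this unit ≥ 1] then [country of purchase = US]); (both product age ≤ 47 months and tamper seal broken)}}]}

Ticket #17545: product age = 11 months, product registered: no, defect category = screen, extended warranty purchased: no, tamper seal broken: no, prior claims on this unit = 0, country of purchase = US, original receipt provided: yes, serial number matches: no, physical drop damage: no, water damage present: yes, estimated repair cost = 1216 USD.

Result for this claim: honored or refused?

Refused

Atomic conditions:
  product age = 13 months: 11 == 13 is false
  extended warranty purchased: no → false
  original receipt provided: yes → true
  serial number matches: no → false
  NOT original receipt provided: yes → false
  estimated repair cost ≤ 951 USD: 1216 ≤ 951 is false
  product registered: no → false
  water damage present: yes → true
  prior claims on this unit ≥ 1: 0 ≥ 1 is false
  country of purchase = US: US == US is true
  product age ≤ 47 months: 11 ≤ 47 is true
  tamper seal broken: no → false
Combine:
[1.1.1.2] false AND true = false
[1.1.1] false → false (antecedent false ⇒ implication holds) = true
[1.1] NOT true = false
[1.2] false OR false OR false = false
[1] exactly-one(false, false) = false
[2.1.1.1.1.1.1] false AND true = false
[2.1.1.1.1.1] NOT false = true
[2.1.1.1.1] NOT true = false
[2.1.1.1] NOT false = true
[2.1.1] NOT true = false
[2.1.2.1] false → true (antecedent false ⇒ implication holds) = true
[2.1.2.2] true AND false = false
[2.1.2] true OR false = true
[2.1] false OR true = true
[2] NOT true = false
[root] false OR false = false
Overall: false → refused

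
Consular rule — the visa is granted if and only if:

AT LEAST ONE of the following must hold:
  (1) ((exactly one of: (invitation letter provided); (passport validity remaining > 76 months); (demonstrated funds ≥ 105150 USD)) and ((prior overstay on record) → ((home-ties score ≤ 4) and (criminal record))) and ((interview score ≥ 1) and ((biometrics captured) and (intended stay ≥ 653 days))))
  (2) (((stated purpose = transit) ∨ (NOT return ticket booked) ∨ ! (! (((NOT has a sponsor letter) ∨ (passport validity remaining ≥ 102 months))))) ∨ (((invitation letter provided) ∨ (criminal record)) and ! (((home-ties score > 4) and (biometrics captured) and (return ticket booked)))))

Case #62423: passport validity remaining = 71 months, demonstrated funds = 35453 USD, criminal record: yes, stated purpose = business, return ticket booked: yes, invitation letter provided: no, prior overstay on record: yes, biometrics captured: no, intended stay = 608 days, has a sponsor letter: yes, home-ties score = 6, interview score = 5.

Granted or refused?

Granted

Atomic conditions:
  invitation letter provided: no → false
  passport validity remaining > 76 months: 71 > 76 is false
  demonstrated funds ≥ 105150 USD: 35453 ≥ 105150 is false
  prior overstay on record: yes → true
  home-ties score ≤ 4: 6 ≤ 4 is false
  criminal record: yes → true
  interview score ≥ 1: 5 ≥ 1 is true
  biometrics captured: no → false
  intended stay ≥ 653 days: 608 ≥ 653 is false
  stated purpose = transit: business == transit is false
  NOT return ticket booked: yes → false
  NOT has a sponsor letter: yes → false
  passport validity remaining ≥ 102 months: 71 ≥ 102 is false
  home-ties score > 4: 6 > 4 is true
  return ticket booked: yes → true
Combine:
[1.1] exactly-one(false, false, false) = false
[1.2.2] false AND true = false
[1.2] true → false = false
[1.3.2] false AND false = false
[1.3] true AND false = false
[1] false AND false AND false = false
[2.1.3.1.1] false OR false = false
[2.1.3.1] NOT false = true
[2.1.3] NOT true = false
[2.1] false OR false OR false = false
[2.2.1] false OR true = true
[2.2.2.1] true AND false AND true = false
[2.2.2] NOT false = true
[2.2] true AND true = true
[2] false OR true = true
[root] false OR true = true
Overall: true → granted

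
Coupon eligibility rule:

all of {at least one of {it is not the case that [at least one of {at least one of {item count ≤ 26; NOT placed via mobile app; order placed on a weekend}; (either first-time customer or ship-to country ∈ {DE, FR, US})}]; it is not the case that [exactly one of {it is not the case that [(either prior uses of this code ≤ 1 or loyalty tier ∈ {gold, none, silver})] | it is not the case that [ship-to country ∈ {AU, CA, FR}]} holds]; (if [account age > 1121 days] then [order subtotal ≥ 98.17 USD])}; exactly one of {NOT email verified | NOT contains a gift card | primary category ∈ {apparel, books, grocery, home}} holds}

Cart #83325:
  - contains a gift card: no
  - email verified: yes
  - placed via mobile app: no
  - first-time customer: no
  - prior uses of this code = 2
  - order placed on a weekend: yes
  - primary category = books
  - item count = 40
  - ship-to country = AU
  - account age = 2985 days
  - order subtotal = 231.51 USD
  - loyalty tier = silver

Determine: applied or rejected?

Atomic conditions:
  item count ≤ 26: 40 ≤ 26 is false
  NOT placed via mobile app: no → true
  order placed on a weekend: yes → true
  first-time customer: no → false
  ship-to country ∈ {DE, FR, US}: AU is not in the set → false
  prior uses of this code ≤ 1: 2 ≤ 1 is false
  loyalty tier ∈ {gold, none, silver}: silver is in the set → true
  ship-to country ∈ {AU, CA, FR}: AU is in the set → true
  account age > 1121 days: 2985 > 1121 is true
  order subtotal ≥ 98.17 USD: 231.51 ≥ 98.17 is true
  NOT email verified: yes → false
  NOT contains a gift card: no → true
  primary category ∈ {apparel, books, grocery, home}: books is in the set → true
Combine:
[1.1.1.1] false OR true OR true = true
[1.1.1.2] false OR false = false
[1.1.1] true OR false = true
[1.1] NOT true = false
[1.2.1.1.1] false OR true = true
[1.2.1.1] NOT true = false
[1.2.1.2] NOT true = false
[1.2.1] exactly-one(false, false) = false
[1.2] NOT false = true
[1.3] true → true = true
[1] false OR true OR true = true
[2] exactly-one(false, true, true) = false
[root] true AND false = false
Overall: false → rejected

Rejected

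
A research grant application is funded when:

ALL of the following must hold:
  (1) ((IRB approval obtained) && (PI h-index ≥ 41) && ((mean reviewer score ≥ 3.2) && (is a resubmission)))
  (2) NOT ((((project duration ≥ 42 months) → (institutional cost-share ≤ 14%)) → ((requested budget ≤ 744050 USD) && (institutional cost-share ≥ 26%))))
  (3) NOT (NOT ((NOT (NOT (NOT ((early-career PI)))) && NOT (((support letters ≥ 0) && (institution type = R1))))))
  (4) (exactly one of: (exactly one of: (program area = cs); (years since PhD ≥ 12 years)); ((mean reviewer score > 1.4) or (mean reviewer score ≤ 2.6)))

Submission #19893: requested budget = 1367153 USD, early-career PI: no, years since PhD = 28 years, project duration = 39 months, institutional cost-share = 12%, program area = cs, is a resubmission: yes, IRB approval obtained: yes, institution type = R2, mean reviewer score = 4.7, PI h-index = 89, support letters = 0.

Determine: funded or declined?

Atomic conditions:
  IRB approval obtained: yes → true
  PI h-index ≥ 41: 89 ≥ 41 is true
  mean reviewer score ≥ 3.2: 4.7 ≥ 3.2 is true
  is a resubmission: yes → true
  project duration ≥ 42 months: 39 ≥ 42 is false
  institutional cost-share ≤ 14%: 12 ≤ 14 is true
  requested budget ≤ 744050 USD: 1367153 ≤ 744050 is false
  institutional cost-share ≥ 26%: 12 ≥ 26 is false
  early-career PI: no → false
  support letters ≥ 0: 0 ≥ 0 is true
  institution type = R1: R2 == R1 is false
  program area = cs: cs == cs is true
  years since PhD ≥ 12 years: 28 ≥ 12 is true
  mean reviewer score > 1.4: 4.7 > 1.4 is true
  mean reviewer score ≤ 2.6: 4.7 ≤ 2.6 is false
Combine:
[1.3] true AND true = true
[1] true AND true AND true = true
[2.1.1] false → true (antecedent false ⇒ implication holds) = true
[2.1.2] false AND false = false
[2.1] true → false = false
[2] NOT false = true
[3.1.1.1.1.1] NOT false = true
[3.1.1.1.1] NOT true = false
[3.1.1.1] NOT false = true
[3.1.1.2.1] true AND false = false
[3.1.1.2] NOT false = true
[3.1.1] true AND true = true
[3.1] NOT true = false
[3] NOT false = true
[4.1] exactly-one(true, true) = false
[4.2] true OR false = true
[4] exactly-one(false, true) = true
[root] true AND true AND true AND true = true
Overall: true → funded

Funded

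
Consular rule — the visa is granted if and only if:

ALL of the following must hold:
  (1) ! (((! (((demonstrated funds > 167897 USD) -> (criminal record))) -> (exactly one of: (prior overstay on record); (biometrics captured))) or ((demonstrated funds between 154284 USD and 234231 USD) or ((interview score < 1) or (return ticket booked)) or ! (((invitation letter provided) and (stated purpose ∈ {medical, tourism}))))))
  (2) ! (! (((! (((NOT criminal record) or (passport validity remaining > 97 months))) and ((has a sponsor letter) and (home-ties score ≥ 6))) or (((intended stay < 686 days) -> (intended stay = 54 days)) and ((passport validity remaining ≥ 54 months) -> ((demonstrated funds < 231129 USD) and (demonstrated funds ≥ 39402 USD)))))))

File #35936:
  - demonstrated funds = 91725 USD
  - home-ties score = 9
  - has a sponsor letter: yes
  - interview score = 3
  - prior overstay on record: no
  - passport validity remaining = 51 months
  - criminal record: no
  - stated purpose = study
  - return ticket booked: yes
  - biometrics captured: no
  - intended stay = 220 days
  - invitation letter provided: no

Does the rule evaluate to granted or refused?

Atomic conditions:
  demonstrated funds > 167897 USD: 91725 > 167897 is false
  criminal record: no → false
  prior overstay on record: no → false
  biometrics captured: no → false
  demonstrated funds between 154284 USD and 234231 USD: 91725 in [154284, 234231] is false
  interview score < 1: 3 < 1 is false
  return ticket booked: yes → true
  invitation letter provided: no → false
  stated purpose ∈ {medical, tourism}: study is not in the set → false
  NOT criminal record: no → true
  passport validity remaining > 97 months: 51 > 97 is false
  has a sponsor letter: yes → true
  home-ties score ≥ 6: 9 ≥ 6 is true
  intended stay < 686 days: 220 < 686 is true
  intended stay = 54 days: 220 == 54 is false
  passport validity remaining ≥ 54 months: 51 ≥ 54 is false
  demonstrated funds < 231129 USD: 91725 < 231129 is true
  demonstrated funds ≥ 39402 USD: 91725 ≥ 39402 is true
Combine:
[1.1.1.1.1] false → false (antecedent false ⇒ implication holds) = true
[1.1.1.1] NOT true = false
[1.1.1.2] exactly-one(false, false) = false
[1.1.1] false → false (antecedent false ⇒ implication holds) = true
[1.1.2.2] false OR true = true
[1.1.2.3.1] false AND false = false
[1.1.2.3] NOT false = true
[1.1.2] false OR true OR true = true
[1.1] true OR true = true
[1] NOT true = false
[2.1.1.1.1.1] true OR false = true
[2.1.1.1.1] NOT true = false
[2.1.1.1.2] true AND true = true
[2.1.1.1] false AND true = false
[2.1.1.2.1] true → false = false
[2.1.1.2.2.2] true AND true = true
[2.1.1.2.2] false → true (antecedent false ⇒ implication holds) = true
[2.1.1.2] false AND true = false
[2.1.1] false OR false = false
[2.1] NOT false = true
[2] NOT true = false
[root] false AND false = false
Overall: false → refused

Refused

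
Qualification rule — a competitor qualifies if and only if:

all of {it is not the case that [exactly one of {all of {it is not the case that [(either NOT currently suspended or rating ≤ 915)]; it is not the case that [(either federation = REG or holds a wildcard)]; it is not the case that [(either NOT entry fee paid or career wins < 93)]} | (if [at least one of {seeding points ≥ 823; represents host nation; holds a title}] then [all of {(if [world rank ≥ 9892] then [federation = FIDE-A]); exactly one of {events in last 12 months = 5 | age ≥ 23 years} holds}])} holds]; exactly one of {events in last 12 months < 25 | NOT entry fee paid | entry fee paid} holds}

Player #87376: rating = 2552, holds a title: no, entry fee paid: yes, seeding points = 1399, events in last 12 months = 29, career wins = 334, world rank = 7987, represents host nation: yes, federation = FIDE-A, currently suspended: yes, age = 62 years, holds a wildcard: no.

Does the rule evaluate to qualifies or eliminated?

Qualifies

Atomic conditions:
  NOT currently suspended: yes → false
  rating ≤ 915: 2552 ≤ 915 is false
  federation = REG: FIDE-A == REG is false
  holds a wildcard: no → false
  NOT entry fee paid: yes → false
  career wins < 93: 334 < 93 is false
  seeding points ≥ 823: 1399 ≥ 823 is true
  represents host nation: yes → true
  holds a title: no → false
  world rank ≥ 9892: 7987 ≥ 9892 is false
  federation = FIDE-A: FIDE-A == FIDE-A is true
  events in last 12 months = 5: 29 == 5 is false
  age ≥ 23 years: 62 ≥ 23 is true
  events in last 12 months < 25: 29 < 25 is false
  entry fee paid: yes → true
Combine:
[1.1.1.1.1] false OR false = false
[1.1.1.1] NOT false = true
[1.1.1.2.1] false OR false = false
[1.1.1.2] NOT false = true
[1.1.1.3.1] false OR false = false
[1.1.1.3] NOT false = true
[1.1.1] true AND true AND true = true
[1.1.2.1] true OR true OR false = true
[1.1.2.2.1] false → true (antecedent false ⇒ implication holds) = true
[1.1.2.2.2] exactly-one(false, true) = true
[1.1.2.2] true AND true = true
[1.1.2] true → true = true
[1.1] exactly-one(true, true) = false
[1] NOT false = true
[2] exactly-one(false, false, true) = true
[root] true AND true = true
Overall: true → qualifies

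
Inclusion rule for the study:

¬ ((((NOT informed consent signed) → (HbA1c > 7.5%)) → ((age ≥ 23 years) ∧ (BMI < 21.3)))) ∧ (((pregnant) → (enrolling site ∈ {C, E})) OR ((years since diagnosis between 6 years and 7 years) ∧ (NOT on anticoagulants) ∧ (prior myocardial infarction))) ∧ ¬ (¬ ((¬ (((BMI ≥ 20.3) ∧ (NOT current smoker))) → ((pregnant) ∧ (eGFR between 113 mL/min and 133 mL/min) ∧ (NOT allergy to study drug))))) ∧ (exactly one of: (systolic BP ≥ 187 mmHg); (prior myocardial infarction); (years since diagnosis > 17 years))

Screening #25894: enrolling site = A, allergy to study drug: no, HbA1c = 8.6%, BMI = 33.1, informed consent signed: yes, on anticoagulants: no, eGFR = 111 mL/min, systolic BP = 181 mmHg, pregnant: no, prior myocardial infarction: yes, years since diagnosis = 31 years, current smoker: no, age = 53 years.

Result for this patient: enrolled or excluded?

Atomic conditions:
  NOT informed consent signed: yes → false
  HbA1c > 7.5%: 8.6 > 7.5 is true
  age ≥ 23 years: 53 ≥ 23 is true
  BMI < 21.3: 33.1 < 21.3 is false
  pregnant: no → false
  enrolling site ∈ {C, E}: A is not in the set → false
  years since diagnosis between 6 years and 7 years: 31 in [6, 7] is false
  NOT on anticoagulants: no → true
  prior myocardial infarction: yes → true
  BMI ≥ 20.3: 33.1 ≥ 20.3 is true
  NOT current smoker: no → true
  eGFR between 113 mL/min and 133 mL/min: 111 in [113, 133] is false
  NOT allergy to study drug: no → true
  systolic BP ≥ 187 mmHg: 181 ≥ 187 is false
  years since diagnosis > 17 years: 31 > 17 is true
Combine:
[1.1.1] false → true (antecedent false ⇒ implication holds) = true
[1.1.2] true AND false = false
[1.1] true → false = false
[1] NOT false = true
[2.1] false → false (antecedent false ⇒ implication holds) = true
[2.2] false AND true AND true = false
[2] true OR false = true
[3.1.1.1.1] true AND true = true
[3.1.1.1] NOT true = false
[3.1.1.2] false AND false AND true = false
[3.1.1] false → false (antecedent false ⇒ implication holds) = true
[3.1] NOT true = false
[3] NOT false = true
[4] exactly-one(false, true, true) = false
[root] true AND true AND true AND false = false
Overall: false → excluded

Excluded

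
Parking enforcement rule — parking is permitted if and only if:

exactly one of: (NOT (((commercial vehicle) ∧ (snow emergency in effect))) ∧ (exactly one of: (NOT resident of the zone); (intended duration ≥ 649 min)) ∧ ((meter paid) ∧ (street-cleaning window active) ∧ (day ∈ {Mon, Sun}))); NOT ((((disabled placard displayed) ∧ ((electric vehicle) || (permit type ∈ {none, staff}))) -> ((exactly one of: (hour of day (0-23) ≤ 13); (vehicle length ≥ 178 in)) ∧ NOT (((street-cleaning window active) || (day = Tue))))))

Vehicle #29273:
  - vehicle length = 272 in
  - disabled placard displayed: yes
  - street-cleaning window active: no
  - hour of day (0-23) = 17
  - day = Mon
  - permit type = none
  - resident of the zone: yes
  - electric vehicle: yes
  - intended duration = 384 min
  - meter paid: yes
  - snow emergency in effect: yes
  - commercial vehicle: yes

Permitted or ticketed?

Ticketed

Atomic conditions:
  commercial vehicle: yes → true
  snow emergency in effect: yes → true
  NOT resident of the zone: yes → false
  intended duration ≥ 649 min: 384 ≥ 649 is false
  meter paid: yes → true
  street-cleaning window active: no → false
  day ∈ {Mon, Sun}: Mon is in the set → true
  disabled placard displayed: yes → true
  electric vehicle: yes → true
  permit type ∈ {none, staff}: none is in the set → true
  hour of day (0-23) ≤ 13: 17 ≤ 13 is false
  vehicle length ≥ 178 in: 272 ≥ 178 is true
  day = Tue: Mon == Tue is false
Combine:
[1.1.1] true AND true = true
[1.1] NOT true = false
[1.2] exactly-one(false, false) = false
[1.3] true AND false AND true = false
[1] false AND false AND false = false
[2.1.1.2] true OR true = true
[2.1.1] true AND true = true
[2.1.2.1] exactly-one(false, true) = true
[2.1.2.2.1] false OR false = false
[2.1.2.2] NOT false = true
[2.1.2] true AND true = true
[2.1] true → true = true
[2] NOT true = false
[root] exactly-one(false, false) = false
Overall: false → ticketed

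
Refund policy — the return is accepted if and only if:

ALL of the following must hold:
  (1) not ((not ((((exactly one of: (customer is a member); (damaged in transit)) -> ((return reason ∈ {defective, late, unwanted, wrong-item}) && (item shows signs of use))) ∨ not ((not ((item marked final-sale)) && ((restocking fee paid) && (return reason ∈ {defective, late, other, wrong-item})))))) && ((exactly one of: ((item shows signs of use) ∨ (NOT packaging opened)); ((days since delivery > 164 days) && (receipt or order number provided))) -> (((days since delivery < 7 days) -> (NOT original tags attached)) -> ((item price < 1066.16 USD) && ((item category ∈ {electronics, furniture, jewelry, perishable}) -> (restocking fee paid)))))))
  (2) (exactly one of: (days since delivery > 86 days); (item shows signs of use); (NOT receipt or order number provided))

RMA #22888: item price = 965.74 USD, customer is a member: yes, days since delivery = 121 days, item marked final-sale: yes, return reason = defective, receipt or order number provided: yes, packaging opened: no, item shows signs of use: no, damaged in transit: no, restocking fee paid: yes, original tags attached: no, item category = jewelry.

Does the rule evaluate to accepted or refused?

Atomic conditions:
  customer is a member: yes → true
  damaged in transit: no → false
  return reason ∈ {defective, late, unwanted, wrong-item}: defective is in the set → true
  item shows signs of use: no → false
  item marked final-sale: yes → true
  restocking fee paid: yes → true
  return reason ∈ {defective, late, other, wrong-item}: defective is in the set → true
  NOT packaging opened: no → true
  days since delivery > 164 days: 121 > 164 is false
  receipt or order number provided: yes → true
  days since delivery < 7 days: 121 < 7 is false
  NOT original tags attached: no → true
  item price < 1066.16 USD: 965.74 < 1066.16 is true
  item category ∈ {electronics, furniture, jewelry, perishable}: jewelry is in the set → true
  days since delivery > 86 days: 121 > 86 is true
  NOT receipt or order number provided: yes → false
Combine:
[1.1.1.1.1.1] exactly-one(true, false) = true
[1.1.1.1.1.2] true AND false = false
[1.1.1.1.1] true → false = false
[1.1.1.1.2.1.1] NOT true = false
[1.1.1.1.2.1.2] true AND true = true
[1.1.1.1.2.1] false AND true = false
[1.1.1.1.2] NOT false = true
[1.1.1.1] false OR true = true
[1.1.1] NOT true = false
[1.1.2.1.1] false OR true = true
[1.1.2.1.2] false AND true = false
[1.1.2.1] exactly-one(true, false) = true
[1.1.2.2.1] false → true (antecedent false ⇒ implication holds) = true
[1.1.2.2.2.2] true → true = true
[1.1.2.2.2] true AND true = true
[1.1.2.2] true → true = true
[1.1.2] true → true = true
[1.1] false AND true = false
[1] NOT false = true
[2] exactly-one(true, false, false) = true
[root] true AND true = true
Overall: true → accepted

Accepted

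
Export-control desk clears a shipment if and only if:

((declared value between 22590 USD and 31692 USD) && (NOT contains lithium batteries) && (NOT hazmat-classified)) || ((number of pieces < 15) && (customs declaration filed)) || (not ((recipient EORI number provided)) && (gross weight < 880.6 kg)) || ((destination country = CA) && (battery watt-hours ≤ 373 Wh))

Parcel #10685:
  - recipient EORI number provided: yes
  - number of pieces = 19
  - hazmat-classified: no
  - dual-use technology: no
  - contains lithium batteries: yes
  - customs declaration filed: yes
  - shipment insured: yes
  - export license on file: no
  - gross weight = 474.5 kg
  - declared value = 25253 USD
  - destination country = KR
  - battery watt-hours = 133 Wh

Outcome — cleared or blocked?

Blocked

Atomic conditions:
  declared value between 22590 USD and 31692 USD: 25253 in [22590, 31692] is true
  NOT contains lithium batteries: yes → false
  NOT hazmat-classified: no → true
  number of pieces < 15: 19 < 15 is false
  customs declaration filed: yes → true
  recipient EORI number provided: yes → true
  gross weight < 880.6 kg: 474.5 < 880.6 is true
  destination country = CA: KR == CA is false
  battery watt-hours ≤ 373 Wh: 133 ≤ 373 is true
Combine:
[1] true AND false AND true = false
[2] false AND true = false
[3.1] NOT true = false
[3] false AND true = false
[4] false AND true = false
[root] false OR false OR false OR false = false
Overall: false → blocked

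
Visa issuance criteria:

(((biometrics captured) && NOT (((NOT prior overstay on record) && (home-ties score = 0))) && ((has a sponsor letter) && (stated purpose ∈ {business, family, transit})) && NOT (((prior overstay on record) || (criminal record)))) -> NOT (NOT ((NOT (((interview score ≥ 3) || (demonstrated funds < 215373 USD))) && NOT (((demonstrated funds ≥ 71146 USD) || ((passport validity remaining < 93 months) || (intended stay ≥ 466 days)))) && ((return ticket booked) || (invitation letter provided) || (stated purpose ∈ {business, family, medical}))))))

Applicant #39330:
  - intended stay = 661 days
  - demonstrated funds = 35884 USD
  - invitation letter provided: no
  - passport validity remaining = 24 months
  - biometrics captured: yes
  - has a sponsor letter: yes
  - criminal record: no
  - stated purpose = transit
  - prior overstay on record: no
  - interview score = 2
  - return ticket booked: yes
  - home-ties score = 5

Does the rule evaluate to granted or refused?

Atomic conditions:
  biometrics captured: yes → true
  NOT prior overstay on record: no → true
  home-ties score = 0: 5 == 0 is false
  has a sponsor letter: yes → true
  stated purpose ∈ {business, family, transit}: transit is in the set → true
  prior overstay on record: no → false
  criminal record: no → false
  interview score ≥ 3: 2 ≥ 3 is false
  demonstrated funds < 215373 USD: 35884 < 215373 is true
  demonstrated funds ≥ 71146 USD: 35884 ≥ 71146 is false
  passport validity remaining < 93 months: 24 < 93 is true
  intended stay ≥ 466 days: 661 ≥ 466 is true
  return ticket booked: yes → true
  invitation letter provided: no → false
  stated purpose ∈ {business, family, medical}: transit is not in the set → false
Combine:
[1.2.1] true AND false = false
[1.2] NOT false = true
[1.3] true AND true = true
[1.4.1] false OR false = false
[1.4] NOT false = true
[1] true AND true AND true AND true = true
[2.1.1.1.1] false OR true = true
[2.1.1.1] NOT true = false
[2.1.1.2.1.2] true OR true = true
[2.1.1.2.1] false OR true = true
[2.1.1.2] NOT true = false
[2.1.1.3] true OR false OR false = true
[2.1.1] false AND false AND true = false
[2.1] NOT false = true
[2] NOT true = false
[root] true → false = false
Overall: false → refused

Refused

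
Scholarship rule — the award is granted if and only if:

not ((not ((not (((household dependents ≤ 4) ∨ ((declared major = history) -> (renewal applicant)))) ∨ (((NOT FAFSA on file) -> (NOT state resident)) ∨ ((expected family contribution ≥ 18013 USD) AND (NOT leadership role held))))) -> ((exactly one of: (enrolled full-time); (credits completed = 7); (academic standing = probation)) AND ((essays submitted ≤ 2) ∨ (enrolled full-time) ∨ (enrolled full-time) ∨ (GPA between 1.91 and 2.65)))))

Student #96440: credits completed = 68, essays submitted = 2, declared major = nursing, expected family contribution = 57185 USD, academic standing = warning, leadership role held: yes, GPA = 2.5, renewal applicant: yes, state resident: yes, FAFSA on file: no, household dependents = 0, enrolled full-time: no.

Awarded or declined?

Atomic conditions:
  household dependents ≤ 4: 0 ≤ 4 is true
  declared major = history: nursing == history is false
  renewal applicant: yes → true
  NOT FAFSA on file: no → true
  NOT state resident: yes → false
  expected family contribution ≥ 18013 USD: 57185 ≥ 18013 is true
  NOT leadership role held: yes → false
  enrolled full-time: no → false
  credits completed = 7: 68 == 7 is false
  academic standing = probation: warning == probation is false
  essays submitted ≤ 2: 2 ≤ 2 is true
  GPA between 1.91 and 2.65: 2.5 in [1.91, 2.65] is true
Combine:
[1.1.1.1.1.2] false → true (antecedent false ⇒ implication holds) = true
[1.1.1.1.1] true OR true = true
[1.1.1.1] NOT true = false
[1.1.1.2.1] true → false = false
[1.1.1.2.2] true AND false = false
[1.1.1.2] false OR false = false
[1.1.1] false OR false = false
[1.1] NOT false = true
[1.2.1] exactly-one(false, false, false) = false
[1.2.2] true OR false OR false OR true = true
[1.2] false AND true = false
[1] true → false = false
[root] NOT false = true
Overall: true → awarded

Awarded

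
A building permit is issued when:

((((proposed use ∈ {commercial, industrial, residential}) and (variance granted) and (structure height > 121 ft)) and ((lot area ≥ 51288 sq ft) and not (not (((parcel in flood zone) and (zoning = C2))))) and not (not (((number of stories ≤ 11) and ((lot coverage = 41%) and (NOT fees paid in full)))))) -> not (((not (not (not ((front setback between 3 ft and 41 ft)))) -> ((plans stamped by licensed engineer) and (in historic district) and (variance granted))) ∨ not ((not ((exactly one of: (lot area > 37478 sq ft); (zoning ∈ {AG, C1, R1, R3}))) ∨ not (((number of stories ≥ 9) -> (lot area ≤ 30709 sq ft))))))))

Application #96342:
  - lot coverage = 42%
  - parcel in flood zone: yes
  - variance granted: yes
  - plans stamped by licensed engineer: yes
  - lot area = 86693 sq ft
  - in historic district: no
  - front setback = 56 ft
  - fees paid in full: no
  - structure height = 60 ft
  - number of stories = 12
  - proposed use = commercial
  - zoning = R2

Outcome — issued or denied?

Issued

Atomic conditions:
  proposed use ∈ {commercial, industrial, residential}: commercial is in the set → true
  variance granted: yes → true
  structure height > 121 ft: 60 > 121 is false
  lot area ≥ 51288 sq ft: 86693 ≥ 51288 is true
  parcel in flood zone: yes → true
  zoning = C2: R2 == C2 is false
  number of stories ≤ 11: 12 ≤ 11 is false
  lot coverage = 41%: 42 == 41 is false
  NOT fees paid in full: no → true
  front setback between 3 ft and 41 ft: 56 in [3, 41] is false
  plans stamped by licensed engineer: yes → true
  in historic district: no → false
  lot area > 37478 sq ft: 86693 > 37478 is true
  zoning ∈ {AG, C1, R1, R3}: R2 is not in the set → false
  number of stories ≥ 9: 12 ≥ 9 is true
  lot area ≤ 30709 sq ft: 86693 ≤ 30709 is false
Combine:
[1.1] true AND true AND false = false
[1.2.2.1.1] true AND false = false
[1.2.2.1] NOT false = true
[1.2.2] NOT true = false
[1.2] true AND false = false
[1.3.1.1.2] false AND true = false
[1.3.1.1] false AND false = false
[1.3.1] NOT false = true
[1.3] NOT true = false
[1] false AND false AND false = false
[2.1.1.1.1.1] NOT false = true
[2.1.1.1.1] NOT true = false
[2.1.1.1] NOT false = true
[2.1.1.2] true AND false AND true = false
[2.1.1] true → false = false
[2.1.2.1.1.1] exactly-one(true, false) = true
[2.1.2.1.1] NOT true = false
[2.1.2.1.2.1] true → false = false
[2.1.2.1.2] NOT false = true
[2.1.2.1] false OR true = true
[2.1.2] NOT true = false
[2.1] false OR false = false
[2] NOT false = true
[root] false → true (antecedent false ⇒ implication holds) = true
Overall: true → issued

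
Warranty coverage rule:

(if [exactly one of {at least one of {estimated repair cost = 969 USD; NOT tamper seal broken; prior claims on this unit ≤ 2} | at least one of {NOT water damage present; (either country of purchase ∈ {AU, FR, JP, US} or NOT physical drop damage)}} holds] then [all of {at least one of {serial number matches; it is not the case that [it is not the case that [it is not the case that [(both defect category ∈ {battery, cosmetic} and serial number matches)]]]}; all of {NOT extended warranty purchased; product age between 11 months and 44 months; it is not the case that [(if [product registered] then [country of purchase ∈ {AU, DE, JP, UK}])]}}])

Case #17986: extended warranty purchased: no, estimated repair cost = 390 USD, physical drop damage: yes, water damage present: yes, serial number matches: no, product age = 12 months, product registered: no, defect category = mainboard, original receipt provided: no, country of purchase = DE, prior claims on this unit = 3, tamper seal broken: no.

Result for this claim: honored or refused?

Atomic conditions:
  estimated repair cost = 969 USD: 390 == 969 is false
  NOT tamper seal broken: no → true
  prior claims on this unit ≤ 2: 3 ≤ 2 is false
  NOT water damage present: yes → false
  country of purchase ∈ {AU, FR, JP, US}: DE is not in the set → false
  NOT physical drop damage: yes → false
  serial number matches: no → false
  defect category ∈ {battery, cosmetic}: mainboard is not in the set → false
  NOT extended warranty purchased: no → true
  product age between 11 months and 44 months: 12 in [11, 44] is true
  product registered: no → false
  country of purchase ∈ {AU, DE, JP, UK}: DE is in the set → true
Combine:
[1.1] false OR true OR false = true
[1.2.2] false OR false = false
[1.2] false OR false = false
[1] exactly-one(true, false) = true
[2.1.2.1.1.1] false AND false = false
[2.1.2.1.1] NOT false = true
[2.1.2.1] NOT true = false
[2.1.2] NOT false = true
[2.1] false OR true = true
[2.2.3.1] false → true (antecedent false ⇒ implication holds) = true
[2.2.3] NOT true = false
[2.2] true AND true AND false = false
[2] true AND false = false
[root] true → false = false
Overall: false → refused

Refused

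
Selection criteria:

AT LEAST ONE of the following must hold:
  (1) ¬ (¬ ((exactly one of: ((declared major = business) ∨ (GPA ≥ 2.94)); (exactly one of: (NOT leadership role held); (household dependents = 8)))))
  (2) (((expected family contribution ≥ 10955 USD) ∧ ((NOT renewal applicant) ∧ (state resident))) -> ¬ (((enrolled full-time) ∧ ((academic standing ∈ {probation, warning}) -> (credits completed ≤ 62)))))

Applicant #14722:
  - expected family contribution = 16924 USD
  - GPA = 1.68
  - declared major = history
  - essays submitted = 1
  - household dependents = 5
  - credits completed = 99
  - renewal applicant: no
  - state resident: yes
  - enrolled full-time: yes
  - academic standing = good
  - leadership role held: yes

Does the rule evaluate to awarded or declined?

Atomic conditions:
  declared major = business: history == business is false
  GPA ≥ 2.94: 1.68 ≥ 2.94 is false
  NOT leadership role held: yes → false
  household dependents = 8: 5 == 8 is false
  expected family contribution ≥ 10955 USD: 16924 ≥ 10955 is true
  NOT renewal applicant: no → true
  state resident: yes → true
  enrolled full-time: yes → true
  academic standing ∈ {probation, warning}: good is not in the set → false
  credits completed ≤ 62: 99 ≤ 62 is false
Combine:
[1.1.1.1] false OR false = false
[1.1.1.2] exactly-one(false, false) = false
[1.1.1] exactly-one(false, false) = false
[1.1] NOT false = true
[1] NOT true = false
[2.1.2] true AND true = true
[2.1] true AND true = true
[2.2.1.2] false → false (antecedent false ⇒ implication holds) = true
[2.2.1] true AND true = true
[2.2] NOT true = false
[2] true → false = false
[root] false OR false = false
Overall: false → declined

Declined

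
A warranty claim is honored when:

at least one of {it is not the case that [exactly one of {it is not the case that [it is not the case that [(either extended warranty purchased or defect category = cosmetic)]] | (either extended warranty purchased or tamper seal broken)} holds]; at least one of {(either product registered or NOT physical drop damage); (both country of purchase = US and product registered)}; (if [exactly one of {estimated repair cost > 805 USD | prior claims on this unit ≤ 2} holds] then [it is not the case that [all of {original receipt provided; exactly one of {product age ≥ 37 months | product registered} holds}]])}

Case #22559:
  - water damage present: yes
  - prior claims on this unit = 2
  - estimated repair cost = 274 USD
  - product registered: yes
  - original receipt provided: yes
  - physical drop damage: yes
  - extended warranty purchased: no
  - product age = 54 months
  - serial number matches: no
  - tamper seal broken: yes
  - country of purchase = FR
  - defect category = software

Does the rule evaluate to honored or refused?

Atomic conditions:
  extended warranty purchased: no → false
  defect category = cosmetic: software == cosmetic is false
  tamper seal broken: yes → true
  product registered: yes → true
  NOT physical drop damage: yes → false
  country of purchase = US: FR == US is false
  estimated repair cost > 805 USD: 274 > 805 is false
  prior claims on this unit ≤ 2: 2 ≤ 2 is true
  original receipt provided: yes → true
  product age ≥ 37 months: 54 ≥ 37 is true
Combine:
[1.1.1.1.1] false OR false = false
[1.1.1.1] NOT false = true
[1.1.1] NOT true = false
[1.1.2] false OR true = true
[1.1] exactly-one(false, true) = true
[1] NOT true = false
[2.1] true OR false = true
[2.2] false AND true = false
[2] true OR false = true
[3.1] exactly-one(false, true) = true
[3.2.1.2] exactly-one(true, true) = false
[3.2.1] true AND false = false
[3.2] NOT false = true
[3] true → true = true
[root] false OR true OR true = true
Overall: true → honored

Honored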